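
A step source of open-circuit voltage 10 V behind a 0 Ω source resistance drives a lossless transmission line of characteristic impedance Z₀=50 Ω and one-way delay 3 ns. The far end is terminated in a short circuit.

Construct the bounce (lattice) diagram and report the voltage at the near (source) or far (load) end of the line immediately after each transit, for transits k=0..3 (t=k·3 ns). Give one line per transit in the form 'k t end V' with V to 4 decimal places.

0 0 source 10.0000
1 3 load 0.0000
2 6 source 10.0000
3 9 load 0.0000

Γ_L=-1.000000, Γ_S=-1.000000; launch V₁=10·50/50=10.000000
k=0 src: V=10.0000
k=1 load: inc=10.000000, refl=10.000000·-1.000000=-10.0000; V=0.000000+10.000000+-10.000000=0.0000
k=2 src: inc=-10.000000, refl=-10.000000·-1.000000=10.0000; V=10.000000+-10.000000+10.000000=10.0000
k=3 load: inc=10.000000, refl=10.000000·-1.000000=-10.0000; V=0.000000+10.000000+-10.000000=0.0000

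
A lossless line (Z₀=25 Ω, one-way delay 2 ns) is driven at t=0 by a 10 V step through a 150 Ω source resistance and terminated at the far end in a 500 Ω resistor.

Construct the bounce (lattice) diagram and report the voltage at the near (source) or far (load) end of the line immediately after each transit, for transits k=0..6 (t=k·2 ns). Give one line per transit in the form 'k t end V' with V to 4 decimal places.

Γ_L=0.904762, Γ_S=0.714286; launch V₁=10·25/175=1.428571
k=0 src: V=1.4286
k=1 load: inc=1.428571, refl=1.428571·0.904762=1.2925; V=0.000000+1.428571+1.292517=2.7211
k=2 src: inc=1.292517, refl=1.292517·0.714286=0.9232; V=1.428571+1.292517+0.923226=3.6443
k=3 load: inc=0.923226, refl=0.923226·0.904762=0.8353; V=2.721088+0.923226+0.835300=4.4796
k=4 src: inc=0.835300, refl=0.835300·0.714286=0.5966; V=3.644315+0.835300+0.596643=5.0763
k=5 load: inc=0.596643, refl=0.596643·0.904762=0.5398; V=4.479615+0.596643+0.539820=5.6161
k=6 src: inc=0.539820, refl=0.539820·0.714286=0.3856; V=5.076258+0.539820+0.385586=6.0017

0 0 source 1.4286
1 2 load 2.7211
2 4 source 3.6443
3 6 load 4.4796
4 8 source 5.0763
5 10 load 5.6161
6 12 source 6.0017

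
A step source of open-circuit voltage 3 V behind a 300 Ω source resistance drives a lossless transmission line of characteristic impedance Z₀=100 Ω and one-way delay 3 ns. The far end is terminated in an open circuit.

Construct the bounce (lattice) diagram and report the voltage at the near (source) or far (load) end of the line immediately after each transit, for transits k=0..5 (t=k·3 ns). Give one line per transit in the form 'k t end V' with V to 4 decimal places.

0 0 source 0.7500
1 3 load 1.5000
2 6 source 1.8750
3 9 load 2.2500
4 12 source 2.4375
5 15 load 2.6250

Γ_L=1.000000, Γ_S=0.500000; launch V₁=3·100/400=0.750000
k=0 src: V=0.7500
k=1 load: inc=0.750000, refl=0.750000·1.000000=0.7500; V=0.000000+0.750000+0.750000=1.5000
k=2 src: inc=0.750000, refl=0.750000·0.500000=0.3750; V=0.750000+0.750000+0.375000=1.8750
k=3 load: inc=0.375000, refl=0.375000·1.000000=0.3750; V=1.500000+0.375000+0.375000=2.2500
k=4 src: inc=0.375000, refl=0.375000·0.500000=0.1875; V=1.875000+0.375000+0.187500=2.4375
k=5 load: inc=0.187500, refl=0.187500·1.000000=0.1875; V=2.250000+0.187500+0.187500=2.6250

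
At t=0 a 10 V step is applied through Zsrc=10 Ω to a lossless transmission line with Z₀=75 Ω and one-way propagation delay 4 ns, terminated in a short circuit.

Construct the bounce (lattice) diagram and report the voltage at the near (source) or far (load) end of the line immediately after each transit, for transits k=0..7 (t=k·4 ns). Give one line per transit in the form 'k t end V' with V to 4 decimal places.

Γ_L=-1.000000, Γ_S=-0.764706; launch V₁=10·75/85=8.823529
k=0 src: V=8.8235
k=1 load: inc=8.823529, refl=8.823529·-1.000000=-8.8235; V=0.000000+8.823529+-8.823529=0.0000
k=2 src: inc=-8.823529, refl=-8.823529·-0.764706=6.7474; V=8.823529+-8.823529+6.747405=6.7474
k=3 load: inc=6.747405, refl=6.747405·-1.000000=-6.7474; V=0.000000+6.747405+-6.747405=0.0000
k=4 src: inc=-6.747405, refl=-6.747405·-0.764706=5.1598; V=6.747405+-6.747405+5.159780=5.1598
k=5 load: inc=5.159780, refl=5.159780·-1.000000=-5.1598; V=0.000000+5.159780+-5.159780=0.0000
k=6 src: inc=-5.159780, refl=-5.159780·-0.764706=3.9457; V=5.159780+-5.159780+3.945714=3.9457
k=7 load: inc=3.945714, refl=3.945714·-1.000000=-3.9457; V=0.000000+3.945714+-3.945714=0.0000

0 0 source 8.8235
1 4 load 0.0000
2 8 source 6.7474
3 12 load 0.0000
4 16 source 5.1598
5 20 load 0.0000
6 24 source 3.9457
7 28 load 0.0000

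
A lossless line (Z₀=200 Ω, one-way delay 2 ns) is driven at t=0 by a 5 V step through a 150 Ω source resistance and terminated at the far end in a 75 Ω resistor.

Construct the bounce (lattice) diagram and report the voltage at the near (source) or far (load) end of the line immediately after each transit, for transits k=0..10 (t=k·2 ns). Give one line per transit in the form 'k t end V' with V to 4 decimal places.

Γ_L=-0.454545, Γ_S=-0.142857; launch V₁=5·200/350=2.857143
k=0 src: V=2.8571
k=1 load: inc=2.857143, refl=2.857143·-0.454545=-1.2987; V=0.000000+2.857143+-1.298701=1.5584
k=2 src: inc=-1.298701, refl=-1.298701·-0.142857=0.1855; V=2.857143+-1.298701+0.185529=1.7440
k=3 load: inc=0.185529, refl=0.185529·-0.454545=-0.0843; V=1.558442+0.185529+-0.084331=1.6596
k=4 src: inc=-0.084331, refl=-0.084331·-0.142857=0.0120; V=1.743970+-0.084331+0.012047=1.6717
k=5 load: inc=0.012047, refl=0.012047·-0.454545=-0.0055; V=1.659639+0.012047+-0.005476=1.6662
k=6 src: inc=-0.005476, refl=-0.005476·-0.142857=0.0008; V=1.671686+-0.005476+0.000782=1.6670
k=7 load: inc=0.000782, refl=0.000782·-0.454545=-0.0004; V=1.666210+0.000782+-0.000356=1.6666
k=8 src: inc=-0.000356, refl=-0.000356·-0.142857=0.0001; V=1.666993+-0.000356+0.000051=1.6667
k=9 load: inc=0.000051, refl=0.000051·-0.454545=-0.0000; V=1.666637+0.000051+-0.000023=1.6667
k=10 src: inc=-0.000023, refl=-0.000023·-0.142857=0.0000; V=1.666688+-0.000023+0.000003=1.6667

0 0 source 2.8571
1 2 load 1.5584
2 4 source 1.7440
3 6 load 1.6596
4 8 source 1.6717
5 10 load 1.6662
6 12 source 1.6670
7 14 load 1.6666
8 16 source 1.6667
9 18 load 1.6667
10 20 source 1.6667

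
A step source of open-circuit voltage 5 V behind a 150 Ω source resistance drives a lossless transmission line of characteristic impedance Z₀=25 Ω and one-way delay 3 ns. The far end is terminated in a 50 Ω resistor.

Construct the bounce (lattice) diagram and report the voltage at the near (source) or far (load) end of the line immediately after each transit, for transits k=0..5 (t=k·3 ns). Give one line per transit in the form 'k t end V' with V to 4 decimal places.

0 0 source 0.7143
1 3 load 0.9524
2 6 source 1.1224
3 9 load 1.1791
4 12 source 1.2196
5 15 load 1.2331

Γ_L=0.333333, Γ_S=0.714286; launch V₁=5·25/175=0.714286
k=0 src: V=0.7143
k=1 load: inc=0.714286, refl=0.714286·0.333333=0.2381; V=0.000000+0.714286+0.238095=0.9524
k=2 src: inc=0.238095, refl=0.238095·0.714286=0.1701; V=0.714286+0.238095+0.170068=1.1224
k=3 load: inc=0.170068, refl=0.170068·0.333333=0.0567; V=0.952381+0.170068+0.056689=1.1791
k=4 src: inc=0.056689, refl=0.056689·0.714286=0.0405; V=1.122449+0.056689+0.040492=1.2196
k=5 load: inc=0.040492, refl=0.040492·0.333333=0.0135; V=1.179138+0.040492+0.013497=1.2331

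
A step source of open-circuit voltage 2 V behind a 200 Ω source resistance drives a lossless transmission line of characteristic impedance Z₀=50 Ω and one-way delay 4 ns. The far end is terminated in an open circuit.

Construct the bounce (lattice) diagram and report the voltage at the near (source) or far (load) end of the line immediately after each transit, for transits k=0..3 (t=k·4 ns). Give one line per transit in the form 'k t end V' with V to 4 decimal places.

Γ_L=1.000000, Γ_S=0.600000; launch V₁=2·50/250=0.400000
k=0 src: V=0.4000
k=1 load: inc=0.400000, refl=0.400000·1.000000=0.4000; V=0.000000+0.400000+0.400000=0.8000
k=2 src: inc=0.400000, refl=0.400000·0.600000=0.2400; V=0.400000+0.400000+0.240000=1.0400
k=3 load: inc=0.240000, refl=0.240000·1.000000=0.2400; V=0.800000+0.240000+0.240000=1.2800

0 0 source 0.4000
1 4 load 0.8000
2 8 source 1.0400
3 12 load 1.2800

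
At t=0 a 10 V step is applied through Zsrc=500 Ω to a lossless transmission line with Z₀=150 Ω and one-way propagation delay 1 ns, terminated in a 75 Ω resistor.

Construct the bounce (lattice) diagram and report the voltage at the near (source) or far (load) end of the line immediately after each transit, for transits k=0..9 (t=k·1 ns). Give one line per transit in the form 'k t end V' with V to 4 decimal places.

Γ_L=-0.333333, Γ_S=0.538462; launch V₁=10·150/650=2.307692
k=0 src: V=2.3077
k=1 load: inc=2.307692, refl=2.307692·-0.333333=-0.7692; V=0.000000+2.307692+-0.769231=1.5385
k=2 src: inc=-0.769231, refl=-0.769231·0.538462=-0.4142; V=2.307692+-0.769231+-0.414201=1.1243
k=3 load: inc=-0.414201, refl=-0.414201·-0.333333=0.1381; V=1.538462+-0.414201+0.138067=1.2623
k=4 src: inc=0.138067, refl=0.138067·0.538462=0.0743; V=1.124260+0.138067+0.074344=1.3367
k=5 load: inc=0.074344, refl=0.074344·-0.333333=-0.0248; V=1.262327+0.074344+-0.024781=1.3119
k=6 src: inc=-0.024781, refl=-0.024781·0.538462=-0.0133; V=1.336671+-0.024781+-0.013344=1.2985
k=7 load: inc=-0.013344, refl=-0.013344·-0.333333=0.0044; V=1.311890+-0.013344+0.004448=1.3030
k=8 src: inc=0.004448, refl=0.004448·0.538462=0.0024; V=1.298546+0.004448+0.002395=1.3054
k=9 load: inc=0.002395, refl=0.002395·-0.333333=-0.0008; V=1.302994+0.002395+-0.000798=1.3046

0 0 source 2.3077
1 1 load 1.5385
2 2 source 1.1243
3 3 load 1.2623
4 4 source 1.3367
5 5 load 1.3119
6 6 source 1.2985
7 7 load 1.3030
8 8 source 1.3054
9 9 load 1.3046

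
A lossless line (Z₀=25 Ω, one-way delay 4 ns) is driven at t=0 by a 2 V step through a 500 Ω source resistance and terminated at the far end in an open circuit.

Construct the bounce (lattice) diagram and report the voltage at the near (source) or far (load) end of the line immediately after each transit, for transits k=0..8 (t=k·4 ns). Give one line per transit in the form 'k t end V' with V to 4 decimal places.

0 0 source 0.0952
1 4 load 0.1905
2 8 source 0.2766
3 12 load 0.3628
4 16 source 0.4408
5 20 load 0.5187
6 24 source 0.5893
7 28 load 0.6598
8 32 source 0.7236

Γ_L=1.000000, Γ_S=0.904762; launch V₁=2·25/525=0.095238
k=0 src: V=0.0952
k=1 load: inc=0.095238, refl=0.095238·1.000000=0.0952; V=0.000000+0.095238+0.095238=0.1905
k=2 src: inc=0.095238, refl=0.095238·0.904762=0.0862; V=0.095238+0.095238+0.086168=0.2766
k=3 load: inc=0.086168, refl=0.086168·1.000000=0.0862; V=0.190476+0.086168+0.086168=0.3628
k=4 src: inc=0.086168, refl=0.086168·0.904762=0.0780; V=0.276644+0.086168+0.077961=0.4408
k=5 load: inc=0.077961, refl=0.077961·1.000000=0.0780; V=0.362812+0.077961+0.077961=0.5187
k=6 src: inc=0.077961, refl=0.077961·0.904762=0.0705; V=0.440773+0.077961+0.070536=0.5893
k=7 load: inc=0.070536, refl=0.070536·1.000000=0.0705; V=0.518734+0.070536+0.070536=0.6598
k=8 src: inc=0.070536, refl=0.070536·0.904762=0.0638; V=0.589271+0.070536+0.063819=0.7236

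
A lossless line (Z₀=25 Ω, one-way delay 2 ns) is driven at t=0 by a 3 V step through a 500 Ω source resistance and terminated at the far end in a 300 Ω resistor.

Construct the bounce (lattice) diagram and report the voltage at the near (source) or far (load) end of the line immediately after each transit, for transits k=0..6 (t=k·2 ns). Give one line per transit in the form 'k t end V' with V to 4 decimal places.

Γ_L=0.846154, Γ_S=0.904762; launch V₁=3·25/525=0.142857
k=0 src: V=0.1429
k=1 load: inc=0.142857, refl=0.142857·0.846154=0.1209; V=0.000000+0.142857+0.120879=0.2637
k=2 src: inc=0.120879, refl=0.120879·0.904762=0.1094; V=0.142857+0.120879+0.109367=0.3731
k=3 load: inc=0.109367, refl=0.109367·0.846154=0.0925; V=0.263736+0.109367+0.092541=0.4656
k=4 src: inc=0.092541, refl=0.092541·0.904762=0.0837; V=0.373103+0.092541+0.083728=0.5494
k=5 load: inc=0.083728, refl=0.083728·0.846154=0.0708; V=0.465644+0.083728+0.070847=0.6202
k=6 src: inc=0.070847, refl=0.070847·0.904762=0.0641; V=0.549372+0.070847+0.064099=0.6843

0 0 source 0.1429
1 2 load 0.2637
2 4 source 0.3731
3 6 load 0.4656
4 8 source 0.5494
5 10 load 0.6202
6 12 source 0.6843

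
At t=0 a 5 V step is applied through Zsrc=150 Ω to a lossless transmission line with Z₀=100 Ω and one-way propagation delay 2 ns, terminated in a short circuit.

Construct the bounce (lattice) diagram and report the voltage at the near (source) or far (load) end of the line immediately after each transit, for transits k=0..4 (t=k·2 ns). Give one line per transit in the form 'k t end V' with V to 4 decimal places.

0 0 source 2.0000
1 2 load 0.0000
2 4 source -0.4000
3 6 load 0.0000
4 8 source 0.0800

Γ_L=-1.000000, Γ_S=0.200000; launch V₁=5·100/250=2.000000
k=0 src: V=2.0000
k=1 load: inc=2.000000, refl=2.000000·-1.000000=-2.0000; V=0.000000+2.000000+-2.000000=0.0000
k=2 src: inc=-2.000000, refl=-2.000000·0.200000=-0.4000; V=2.000000+-2.000000+-0.400000=-0.4000
k=3 load: inc=-0.400000, refl=-0.400000·-1.000000=0.4000; V=0.000000+-0.400000+0.400000=0.0000
k=4 src: inc=0.400000, refl=0.400000·0.200000=0.0800; V=-0.400000+0.400000+0.080000=0.0800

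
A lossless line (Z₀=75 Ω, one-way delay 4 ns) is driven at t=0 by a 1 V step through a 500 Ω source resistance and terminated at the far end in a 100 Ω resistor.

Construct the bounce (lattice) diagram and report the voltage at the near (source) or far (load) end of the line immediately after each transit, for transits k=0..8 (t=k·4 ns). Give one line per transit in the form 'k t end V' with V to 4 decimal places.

0 0 source 0.1304
1 4 load 0.1491
2 8 source 0.1628
3 12 load 0.1648
4 16 source 0.1663
5 20 load 0.1665
6 24 source 0.1666
7 28 load 0.1666
8 32 source 0.1667

Γ_L=0.142857, Γ_S=0.739130; launch V₁=1·75/575=0.130435
k=0 src: V=0.1304
k=1 load: inc=0.130435, refl=0.130435·0.142857=0.0186; V=0.000000+0.130435+0.018634=0.1491
k=2 src: inc=0.018634, refl=0.018634·0.739130=0.0138; V=0.130435+0.018634+0.013773=0.1628
k=3 load: inc=0.013773, refl=0.013773·0.142857=0.0020; V=0.149068+0.013773+0.001968=0.1648
k=4 src: inc=0.001968, refl=0.001968·0.739130=0.0015; V=0.162841+0.001968+0.001454=0.1663
k=5 load: inc=0.001454, refl=0.001454·0.142857=0.0002; V=0.164808+0.001454+0.000208=0.1665
k=6 src: inc=0.000208, refl=0.000208·0.739130=0.0002; V=0.166263+0.000208+0.000154=0.1666
k=7 load: inc=0.000154, refl=0.000154·0.142857=0.0000; V=0.166470+0.000154+0.000022=0.1666
k=8 src: inc=0.000022, refl=0.000022·0.739130=0.0000; V=0.166624+0.000022+0.000016=0.1667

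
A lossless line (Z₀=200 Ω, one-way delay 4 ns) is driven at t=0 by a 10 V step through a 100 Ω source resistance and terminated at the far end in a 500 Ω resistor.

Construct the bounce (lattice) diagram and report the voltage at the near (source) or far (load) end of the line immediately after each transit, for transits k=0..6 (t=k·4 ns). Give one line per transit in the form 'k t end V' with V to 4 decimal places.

Γ_L=0.428571, Γ_S=-0.333333; launch V₁=10·200/300=6.666667
k=0 src: V=6.6667
k=1 load: inc=6.666667, refl=6.666667·0.428571=2.8571; V=0.000000+6.666667+2.857143=9.5238
k=2 src: inc=2.857143, refl=2.857143·-0.333333=-0.9524; V=6.666667+2.857143+-0.952381=8.5714
k=3 load: inc=-0.952381, refl=-0.952381·0.428571=-0.4082; V=9.523810+-0.952381+-0.408163=8.1633
k=4 src: inc=-0.408163, refl=-0.408163·-0.333333=0.1361; V=8.571429+-0.408163+0.136054=8.2993
k=5 load: inc=0.136054, refl=0.136054·0.428571=0.0583; V=8.163265+0.136054+0.058309=8.3576
k=6 src: inc=0.058309, refl=0.058309·-0.333333=-0.0194; V=8.299320+0.058309+-0.019436=8.3382

0 0 source 6.6667
1 4 load 9.5238
2 8 source 8.5714
3 12 load 8.1633
4 16 source 8.2993
5 20 load 8.3576
6 24 source 8.3382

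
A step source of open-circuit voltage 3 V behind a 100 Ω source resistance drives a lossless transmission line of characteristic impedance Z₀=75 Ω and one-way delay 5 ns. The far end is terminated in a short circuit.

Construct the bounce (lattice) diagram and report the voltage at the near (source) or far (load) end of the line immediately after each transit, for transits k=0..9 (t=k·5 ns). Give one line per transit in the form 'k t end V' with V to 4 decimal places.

0 0 source 1.2857
1 5 load 0.0000
2 10 source -0.1837
3 15 load 0.0000
4 20 source 0.0262
5 25 load 0.0000
6 30 source -0.0037
7 35 load 0.0000
8 40 source 0.0005
9 45 load 0.0000

Γ_L=-1.000000, Γ_S=0.142857; launch V₁=3·75/175=1.285714
k=0 src: V=1.2857
k=1 load: inc=1.285714, refl=1.285714·-1.000000=-1.2857; V=0.000000+1.285714+-1.285714=0.0000
k=2 src: inc=-1.285714, refl=-1.285714·0.142857=-0.1837; V=1.285714+-1.285714+-0.183673=-0.1837
k=3 load: inc=-0.183673, refl=-0.183673·-1.000000=0.1837; V=0.000000+-0.183673+0.183673=0.0000
k=4 src: inc=0.183673, refl=0.183673·0.142857=0.0262; V=-0.183673+0.183673+0.026239=0.0262
k=5 load: inc=0.026239, refl=0.026239·-1.000000=-0.0262; V=0.000000+0.026239+-0.026239=0.0000
k=6 src: inc=-0.026239, refl=-0.026239·0.142857=-0.0037; V=0.026239+-0.026239+-0.003748=-0.0037
k=7 load: inc=-0.003748, refl=-0.003748·-1.000000=0.0037; V=0.000000+-0.003748+0.003748=0.0000
k=8 src: inc=0.003748, refl=0.003748·0.142857=0.0005; V=-0.003748+0.003748+0.000535=0.0005
k=9 load: inc=0.000535, refl=0.000535·-1.000000=-0.0005; V=0.000000+0.000535+-0.000535=0.0000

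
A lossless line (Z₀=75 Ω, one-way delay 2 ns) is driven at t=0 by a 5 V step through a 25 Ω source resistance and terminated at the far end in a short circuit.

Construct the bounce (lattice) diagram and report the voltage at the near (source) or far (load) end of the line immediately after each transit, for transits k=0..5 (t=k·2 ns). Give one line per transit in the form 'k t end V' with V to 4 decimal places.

Γ_L=-1.000000, Γ_S=-0.500000; launch V₁=5·75/100=3.750000
k=0 src: V=3.7500
k=1 load: inc=3.750000, refl=3.750000·-1.000000=-3.7500; V=0.000000+3.750000+-3.750000=0.0000
k=2 src: inc=-3.750000, refl=-3.750000·-0.500000=1.8750; V=3.750000+-3.750000+1.875000=1.8750
k=3 load: inc=1.875000, refl=1.875000·-1.000000=-1.8750; V=0.000000+1.875000+-1.875000=0.0000
k=4 src: inc=-1.875000, refl=-1.875000·-0.500000=0.9375; V=1.875000+-1.875000+0.937500=0.9375
k=5 load: inc=0.937500, refl=0.937500·-1.000000=-0.9375; V=0.000000+0.937500+-0.937500=0.0000

0 0 source 3.7500
1 2 load 0.0000
2 4 source 1.8750
3 6 load 0.0000
4 8 source 0.9375
5 10 load 0.0000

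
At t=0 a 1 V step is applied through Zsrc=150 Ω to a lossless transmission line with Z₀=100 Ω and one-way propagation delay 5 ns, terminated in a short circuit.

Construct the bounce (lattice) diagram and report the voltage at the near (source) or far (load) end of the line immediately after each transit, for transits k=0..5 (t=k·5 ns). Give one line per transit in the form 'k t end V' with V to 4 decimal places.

Γ_L=-1.000000, Γ_S=0.200000; launch V₁=1·100/250=0.400000
k=0 src: V=0.4000
k=1 load: inc=0.400000, refl=0.400000·-1.000000=-0.4000; V=0.000000+0.400000+-0.400000=0.0000
k=2 src: inc=-0.400000, refl=-0.400000·0.200000=-0.0800; V=0.400000+-0.400000+-0.080000=-0.0800
k=3 load: inc=-0.080000, refl=-0.080000·-1.000000=0.0800; V=0.000000+-0.080000+0.080000=0.0000
k=4 src: inc=0.080000, refl=0.080000·0.200000=0.0160; V=-0.080000+0.080000+0.016000=0.0160
k=5 load: inc=0.016000, refl=0.016000·-1.000000=-0.0160; V=0.000000+0.016000+-0.016000=0.0000

0 0 source 0.4000
1 5 load 0.0000
2 10 source -0.0800
3 15 load 0.0000
4 20 source 0.0160
5 25 load 0.0000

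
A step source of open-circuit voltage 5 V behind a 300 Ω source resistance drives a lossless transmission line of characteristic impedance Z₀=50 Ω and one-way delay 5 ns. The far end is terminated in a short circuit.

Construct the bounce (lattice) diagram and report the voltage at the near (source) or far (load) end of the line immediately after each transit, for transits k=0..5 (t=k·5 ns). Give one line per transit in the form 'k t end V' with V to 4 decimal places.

Γ_L=-1.000000, Γ_S=0.714286; launch V₁=5·50/350=0.714286
k=0 src: V=0.7143
k=1 load: inc=0.714286, refl=0.714286·-1.000000=-0.7143; V=0.000000+0.714286+-0.714286=0.0000
k=2 src: inc=-0.714286, refl=-0.714286·0.714286=-0.5102; V=0.714286+-0.714286+-0.510204=-0.5102
k=3 load: inc=-0.510204, refl=-0.510204·-1.000000=0.5102; V=0.000000+-0.510204+0.510204=0.0000
k=4 src: inc=0.510204, refl=0.510204·0.714286=0.3644; V=-0.510204+0.510204+0.364431=0.3644
k=5 load: inc=0.364431, refl=0.364431·-1.000000=-0.3644; V=0.000000+0.364431+-0.364431=0.0000

0 0 source 0.7143
1 5 load 0.0000
2 10 source -0.5102
3 15 load 0.0000
4 20 source 0.3644
5 25 load 0.0000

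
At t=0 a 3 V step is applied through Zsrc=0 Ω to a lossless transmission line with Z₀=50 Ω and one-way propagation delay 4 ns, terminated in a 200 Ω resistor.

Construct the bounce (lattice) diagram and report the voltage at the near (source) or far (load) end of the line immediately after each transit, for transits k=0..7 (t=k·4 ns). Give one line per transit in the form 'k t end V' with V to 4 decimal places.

0 0 source 3.0000
1 4 load 4.8000
2 8 source 3.0000
3 12 load 1.9200
4 16 source 3.0000
5 20 load 3.6480
6 24 source 3.0000
7 28 load 2.6112

Γ_L=0.600000, Γ_S=-1.000000; launch V₁=3·50/50=3.000000
k=0 src: V=3.0000
k=1 load: inc=3.000000, refl=3.000000·0.600000=1.8000; V=0.000000+3.000000+1.800000=4.8000
k=2 src: inc=1.800000, refl=1.800000·-1.000000=-1.8000; V=3.000000+1.800000+-1.800000=3.0000
k=3 load: inc=-1.800000, refl=-1.800000·0.600000=-1.0800; V=4.800000+-1.800000+-1.080000=1.9200
k=4 src: inc=-1.080000, refl=-1.080000·-1.000000=1.0800; V=3.000000+-1.080000+1.080000=3.0000
k=5 load: inc=1.080000, refl=1.080000·0.600000=0.6480; V=1.920000+1.080000+0.648000=3.6480
k=6 src: inc=0.648000, refl=0.648000·-1.000000=-0.6480; V=3.000000+0.648000+-0.648000=3.0000
k=7 load: inc=-0.648000, refl=-0.648000·0.600000=-0.3888; V=3.648000+-0.648000+-0.388800=2.6112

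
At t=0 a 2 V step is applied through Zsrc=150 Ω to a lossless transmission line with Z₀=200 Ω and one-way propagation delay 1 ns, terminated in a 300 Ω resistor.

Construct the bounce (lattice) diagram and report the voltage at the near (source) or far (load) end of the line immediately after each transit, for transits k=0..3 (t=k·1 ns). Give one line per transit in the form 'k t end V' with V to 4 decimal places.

0 0 source 1.1429
1 1 load 1.3714
2 2 source 1.3388
3 3 load 1.3322

Γ_L=0.200000, Γ_S=-0.142857; launch V₁=2·200/350=1.142857
k=0 src: V=1.1429
k=1 load: inc=1.142857, refl=1.142857·0.200000=0.2286; V=0.000000+1.142857+0.228571=1.3714
k=2 src: inc=0.228571, refl=0.228571·-0.142857=-0.0327; V=1.142857+0.228571+-0.032653=1.3388
k=3 load: inc=-0.032653, refl=-0.032653·0.200000=-0.0065; V=1.371429+-0.032653+-0.006531=1.3322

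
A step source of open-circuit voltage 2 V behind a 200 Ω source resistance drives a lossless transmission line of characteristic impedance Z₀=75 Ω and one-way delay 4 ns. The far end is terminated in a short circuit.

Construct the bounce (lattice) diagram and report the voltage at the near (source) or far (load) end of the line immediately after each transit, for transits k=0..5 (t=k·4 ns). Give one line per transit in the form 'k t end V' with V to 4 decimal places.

Γ_L=-1.000000, Γ_S=0.454545; launch V₁=2·75/275=0.545455
k=0 src: V=0.5455
k=1 load: inc=0.545455, refl=0.545455·-1.000000=-0.5455; V=0.000000+0.545455+-0.545455=0.0000
k=2 src: inc=-0.545455, refl=-0.545455·0.454545=-0.2479; V=0.545455+-0.545455+-0.247934=-0.2479
k=3 load: inc=-0.247934, refl=-0.247934·-1.000000=0.2479; V=0.000000+-0.247934+0.247934=0.0000
k=4 src: inc=0.247934, refl=0.247934·0.454545=0.1127; V=-0.247934+0.247934+0.112697=0.1127
k=5 load: inc=0.112697, refl=0.112697·-1.000000=-0.1127; V=0.000000+0.112697+-0.112697=0.0000

0 0 source 0.5455
1 4 load 0.0000
2 8 source -0.2479
3 12 load 0.0000
4 16 source 0.1127
5 20 load 0.0000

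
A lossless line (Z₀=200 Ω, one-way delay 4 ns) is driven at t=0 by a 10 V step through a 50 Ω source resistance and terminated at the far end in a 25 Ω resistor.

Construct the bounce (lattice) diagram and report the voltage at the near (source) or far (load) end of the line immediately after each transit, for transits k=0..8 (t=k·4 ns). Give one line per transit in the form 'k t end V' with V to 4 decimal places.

0 0 source 8.0000
1 4 load 1.7778
2 8 source 5.5111
3 12 load 2.6074
4 16 source 4.3496
5 20 load 2.9946
6 24 source 3.8076
7 28 load 3.1752
8 32 source 3.5547

Γ_L=-0.777778, Γ_S=-0.600000; launch V₁=10·200/250=8.000000
k=0 src: V=8.0000
k=1 load: inc=8.000000, refl=8.000000·-0.777778=-6.2222; V=0.000000+8.000000+-6.222222=1.7778
k=2 src: inc=-6.222222, refl=-6.222222·-0.600000=3.7333; V=8.000000+-6.222222+3.733333=5.5111
k=3 load: inc=3.733333, refl=3.733333·-0.777778=-2.9037; V=1.777778+3.733333+-2.903704=2.6074
k=4 src: inc=-2.903704, refl=-2.903704·-0.600000=1.7422; V=5.511111+-2.903704+1.742222=4.3496
k=5 load: inc=1.742222, refl=1.742222·-0.777778=-1.3551; V=2.607407+1.742222+-1.355062=2.9946
k=6 src: inc=-1.355062, refl=-1.355062·-0.600000=0.8130; V=4.349630+-1.355062+0.813037=3.8076
k=7 load: inc=0.813037, refl=0.813037·-0.777778=-0.6324; V=2.994568+0.813037+-0.632362=3.1752
k=8 src: inc=-0.632362, refl=-0.632362·-0.600000=0.3794; V=3.807605+-0.632362+0.379417=3.5547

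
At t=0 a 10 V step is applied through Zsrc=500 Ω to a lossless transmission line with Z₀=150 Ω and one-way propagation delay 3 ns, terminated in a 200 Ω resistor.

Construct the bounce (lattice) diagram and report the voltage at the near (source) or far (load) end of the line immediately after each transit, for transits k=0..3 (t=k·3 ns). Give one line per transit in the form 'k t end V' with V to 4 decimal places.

0 0 source 2.3077
1 3 load 2.6374
2 6 source 2.8149
3 9 load 2.8402

Γ_L=0.142857, Γ_S=0.538462; launch V₁=10·150/650=2.307692
k=0 src: V=2.3077
k=1 load: inc=2.307692, refl=2.307692·0.142857=0.3297; V=0.000000+2.307692+0.329670=2.6374
k=2 src: inc=0.329670, refl=0.329670·0.538462=0.1775; V=2.307692+0.329670+0.177515=2.8149
k=3 load: inc=0.177515, refl=0.177515·0.142857=0.0254; V=2.637363+0.177515+0.025359=2.8402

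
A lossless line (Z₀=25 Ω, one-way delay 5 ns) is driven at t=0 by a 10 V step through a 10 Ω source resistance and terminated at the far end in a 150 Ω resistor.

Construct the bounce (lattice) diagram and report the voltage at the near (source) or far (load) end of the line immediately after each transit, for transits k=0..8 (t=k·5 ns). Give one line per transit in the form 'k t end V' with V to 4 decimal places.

Γ_L=0.714286, Γ_S=-0.428571; launch V₁=10·25/35=7.142857
k=0 src: V=7.1429
k=1 load: inc=7.142857, refl=7.142857·0.714286=5.1020; V=0.000000+7.142857+5.102041=12.2449
k=2 src: inc=5.102041, refl=5.102041·-0.428571=-2.1866; V=7.142857+5.102041+-2.186589=10.0583
k=3 load: inc=-2.186589, refl=-2.186589·0.714286=-1.5618; V=12.244898+-2.186589+-1.561849=8.4965
k=4 src: inc=-1.561849, refl=-1.561849·-0.428571=0.6694; V=10.058309+-1.561849+0.669364=9.1658
k=5 load: inc=0.669364, refl=0.669364·0.714286=0.4781; V=8.496460+0.669364+0.478117=9.6439
k=6 src: inc=0.478117, refl=0.478117·-0.428571=-0.2049; V=9.165824+0.478117+-0.204907=9.4390
k=7 load: inc=-0.204907, refl=-0.204907·0.714286=-0.1464; V=9.643941+-0.204907+-0.146362=9.2927
k=8 src: inc=-0.146362, refl=-0.146362·-0.428571=0.0627; V=9.439034+-0.146362+0.062727=9.3554

0 0 source 7.1429
1 5 load 12.2449
2 10 source 10.0583
3 15 load 8.4965
4 20 source 9.1658
5 25 load 9.6439
6 30 source 9.4390
7 35 load 9.2927
8 40 source 9.3554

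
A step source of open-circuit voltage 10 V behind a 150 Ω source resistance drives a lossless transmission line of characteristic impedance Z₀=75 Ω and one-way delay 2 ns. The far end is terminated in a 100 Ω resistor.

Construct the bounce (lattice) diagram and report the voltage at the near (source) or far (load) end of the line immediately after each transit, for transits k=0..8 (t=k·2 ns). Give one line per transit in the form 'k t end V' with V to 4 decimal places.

0 0 source 3.3333
1 2 load 3.8095
2 4 source 3.9683
3 6 load 3.9909
4 8 source 3.9985
5 10 load 3.9996
6 12 source 3.9999
7 14 load 4.0000
8 16 source 4.0000

Γ_L=0.142857, Γ_S=0.333333; launch V₁=10·75/225=3.333333
k=0 src: V=3.3333
k=1 load: inc=3.333333, refl=3.333333·0.142857=0.4762; V=0.000000+3.333333+0.476190=3.8095
k=2 src: inc=0.476190, refl=0.476190·0.333333=0.1587; V=3.333333+0.476190+0.158730=3.9683
k=3 load: inc=0.158730, refl=0.158730·0.142857=0.0227; V=3.809524+0.158730+0.022676=3.9909
k=4 src: inc=0.022676, refl=0.022676·0.333333=0.0076; V=3.968254+0.022676+0.007559=3.9985
k=5 load: inc=0.007559, refl=0.007559·0.142857=0.0011; V=3.990930+0.007559+0.001080=3.9996
k=6 src: inc=0.001080, refl=0.001080·0.333333=0.0004; V=3.998488+0.001080+0.000360=3.9999
k=7 load: inc=0.000360, refl=0.000360·0.142857=0.0001; V=3.999568+0.000360+0.000051=4.0000
k=8 src: inc=0.000051, refl=0.000051·0.333333=0.0000; V=3.999928+0.000051+0.000017=4.0000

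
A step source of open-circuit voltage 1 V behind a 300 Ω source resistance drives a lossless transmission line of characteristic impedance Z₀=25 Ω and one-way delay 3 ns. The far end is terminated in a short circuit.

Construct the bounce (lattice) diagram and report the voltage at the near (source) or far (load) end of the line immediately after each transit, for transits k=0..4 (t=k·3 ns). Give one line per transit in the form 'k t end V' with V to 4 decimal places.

0 0 source 0.0769
1 3 load 0.0000
2 6 source -0.0651
3 9 load 0.0000
4 12 source 0.0551

Γ_L=-1.000000, Γ_S=0.846154; launch V₁=1·25/325=0.076923
k=0 src: V=0.0769
k=1 load: inc=0.076923, refl=0.076923·-1.000000=-0.0769; V=0.000000+0.076923+-0.076923=0.0000
k=2 src: inc=-0.076923, refl=-0.076923·0.846154=-0.0651; V=0.076923+-0.076923+-0.065089=-0.0651
k=3 load: inc=-0.065089, refl=-0.065089·-1.000000=0.0651; V=0.000000+-0.065089+0.065089=0.0000
k=4 src: inc=0.065089, refl=0.065089·0.846154=0.0551; V=-0.065089+0.065089+0.055075=0.0551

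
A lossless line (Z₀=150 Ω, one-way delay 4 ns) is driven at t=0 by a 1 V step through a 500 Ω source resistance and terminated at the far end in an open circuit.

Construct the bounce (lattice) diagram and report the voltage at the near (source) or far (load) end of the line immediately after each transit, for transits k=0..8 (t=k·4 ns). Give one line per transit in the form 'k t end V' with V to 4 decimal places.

0 0 source 0.2308
1 4 load 0.4615
2 8 source 0.5858
3 12 load 0.7101
4 16 source 0.7770
5 20 load 0.8439
6 24 source 0.8799
7 28 load 0.9159
8 32 source 0.9353

Γ_L=1.000000, Γ_S=0.538462; launch V₁=1·150/650=0.230769
k=0 src: V=0.2308
k=1 load: inc=0.230769, refl=0.230769·1.000000=0.2308; V=0.000000+0.230769+0.230769=0.4615
k=2 src: inc=0.230769, refl=0.230769·0.538462=0.1243; V=0.230769+0.230769+0.124260=0.5858
k=3 load: inc=0.124260, refl=0.124260·1.000000=0.1243; V=0.461538+0.124260+0.124260=0.7101
k=4 src: inc=0.124260, refl=0.124260·0.538462=0.0669; V=0.585799+0.124260+0.066909=0.7770
k=5 load: inc=0.066909, refl=0.066909·1.000000=0.0669; V=0.710059+0.066909+0.066909=0.8439
k=6 src: inc=0.066909, refl=0.066909·0.538462=0.0360; V=0.776969+0.066909+0.036028=0.8799
k=7 load: inc=0.036028, refl=0.036028·1.000000=0.0360; V=0.843878+0.036028+0.036028=0.9159
k=8 src: inc=0.036028, refl=0.036028·0.538462=0.0194; V=0.879906+0.036028+0.019400=0.9353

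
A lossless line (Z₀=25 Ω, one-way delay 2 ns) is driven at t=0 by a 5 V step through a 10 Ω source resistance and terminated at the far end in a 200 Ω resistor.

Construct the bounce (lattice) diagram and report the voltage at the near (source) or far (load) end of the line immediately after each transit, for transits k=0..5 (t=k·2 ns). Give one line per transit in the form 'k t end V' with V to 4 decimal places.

Γ_L=0.777778, Γ_S=-0.428571; launch V₁=5·25/35=3.571429
k=0 src: V=3.5714
k=1 load: inc=3.571429, refl=3.571429·0.777778=2.7778; V=0.000000+3.571429+2.777778=6.3492
k=2 src: inc=2.777778, refl=2.777778·-0.428571=-1.1905; V=3.571429+2.777778+-1.190476=5.1587
k=3 load: inc=-1.190476, refl=-1.190476·0.777778=-0.9259; V=6.349206+-1.190476+-0.925926=4.2328
k=4 src: inc=-0.925926, refl=-0.925926·-0.428571=0.3968; V=5.158730+-0.925926+0.396825=4.6296
k=5 load: inc=0.396825, refl=0.396825·0.777778=0.3086; V=4.232804+0.396825+0.308642=4.9383

0 0 source 3.5714
1 2 load 6.3492
2 4 source 5.1587
3 6 load 4.2328
4 8 source 4.6296
5 10 load 4.9383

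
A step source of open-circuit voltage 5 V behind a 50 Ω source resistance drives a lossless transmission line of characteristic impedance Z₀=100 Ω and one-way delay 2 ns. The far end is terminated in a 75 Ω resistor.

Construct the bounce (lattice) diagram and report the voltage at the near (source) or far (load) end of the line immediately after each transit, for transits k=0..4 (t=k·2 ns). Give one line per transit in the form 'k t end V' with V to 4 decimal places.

0 0 source 3.3333
1 2 load 2.8571
2 4 source 3.0159
3 6 load 2.9932
4 8 source 3.0008

Γ_L=-0.142857, Γ_S=-0.333333; launch V₁=5·100/150=3.333333
k=0 src: V=3.3333
k=1 load: inc=3.333333, refl=3.333333·-0.142857=-0.4762; V=0.000000+3.333333+-0.476190=2.8571
k=2 src: inc=-0.476190, refl=-0.476190·-0.333333=0.1587; V=3.333333+-0.476190+0.158730=3.0159
k=3 load: inc=0.158730, refl=0.158730·-0.142857=-0.0227; V=2.857143+0.158730+-0.022676=2.9932
k=4 src: inc=-0.022676, refl=-0.022676·-0.333333=0.0076; V=3.015873+-0.022676+0.007559=3.0008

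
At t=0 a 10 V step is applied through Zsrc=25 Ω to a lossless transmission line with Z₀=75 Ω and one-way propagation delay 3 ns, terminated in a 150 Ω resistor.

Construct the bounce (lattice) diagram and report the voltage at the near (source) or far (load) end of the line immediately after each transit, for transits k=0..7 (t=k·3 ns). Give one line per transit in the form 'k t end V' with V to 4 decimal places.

0 0 source 7.5000
1 3 load 10.0000
2 6 source 8.7500
3 9 load 8.3333
4 12 source 8.5417
5 15 load 8.6111
6 18 source 8.5764
7 21 load 8.5648

Γ_L=0.333333, Γ_S=-0.500000; launch V₁=10·75/100=7.500000
k=0 src: V=7.5000
k=1 load: inc=7.500000, refl=7.500000·0.333333=2.5000; V=0.000000+7.500000+2.500000=10.0000
k=2 src: inc=2.500000, refl=2.500000·-0.500000=-1.2500; V=7.500000+2.500000+-1.250000=8.7500
k=3 load: inc=-1.250000, refl=-1.250000·0.333333=-0.4167; V=10.000000+-1.250000+-0.416667=8.3333
k=4 src: inc=-0.416667, refl=-0.416667·-0.500000=0.2083; V=8.750000+-0.416667+0.208333=8.5417
k=5 load: inc=0.208333, refl=0.208333·0.333333=0.0694; V=8.333333+0.208333+0.069444=8.6111
k=6 src: inc=0.069444, refl=0.069444·-0.500000=-0.0347; V=8.541667+0.069444+-0.034722=8.5764
k=7 load: inc=-0.034722, refl=-0.034722·0.333333=-0.0116; V=8.611111+-0.034722+-0.011574=8.5648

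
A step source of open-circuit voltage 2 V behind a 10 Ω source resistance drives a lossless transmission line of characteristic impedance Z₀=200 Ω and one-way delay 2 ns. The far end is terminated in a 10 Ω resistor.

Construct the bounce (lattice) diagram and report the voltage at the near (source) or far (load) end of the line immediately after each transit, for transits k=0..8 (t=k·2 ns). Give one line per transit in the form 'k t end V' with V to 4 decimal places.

0 0 source 1.9048
1 2 load 0.1814
2 4 source 1.7406
3 6 load 0.3299
4 8 source 1.6063
5 10 load 0.4515
6 12 source 1.4963
7 14 load 0.5510
8 16 source 1.4063

Γ_L=-0.904762, Γ_S=-0.904762; launch V₁=2·200/210=1.904762
k=0 src: V=1.9048
k=1 load: inc=1.904762, refl=1.904762·-0.904762=-1.7234; V=0.000000+1.904762+-1.723356=0.1814
k=2 src: inc=-1.723356, refl=-1.723356·-0.904762=1.5592; V=1.904762+-1.723356+1.559227=1.7406
k=3 load: inc=1.559227, refl=1.559227·-0.904762=-1.4107; V=0.181406+1.559227+-1.410729=0.3299
k=4 src: inc=-1.410729, refl=-1.410729·-0.904762=1.2764; V=1.740633+-1.410729+1.276374=1.6063
k=5 load: inc=1.276374, refl=1.276374·-0.904762=-1.1548; V=0.329904+1.276374+-1.154814=0.4515
k=6 src: inc=-1.154814, refl=-1.154814·-0.904762=1.0448; V=1.606278+-1.154814+1.044832=1.4963
k=7 load: inc=1.044832, refl=1.044832·-0.904762=-0.9453; V=0.451463+1.044832+-0.945324=0.5510
k=8 src: inc=-0.945324, refl=-0.945324·-0.904762=0.8553; V=1.496295+-0.945324+0.855293=1.4063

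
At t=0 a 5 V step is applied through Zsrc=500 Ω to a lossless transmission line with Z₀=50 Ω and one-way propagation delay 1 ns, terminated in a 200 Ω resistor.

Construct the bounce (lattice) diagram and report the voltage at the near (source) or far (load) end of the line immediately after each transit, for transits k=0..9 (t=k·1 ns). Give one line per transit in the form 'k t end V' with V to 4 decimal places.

0 0 source 0.4545
1 1 load 0.7273
2 2 source 0.9504
3 3 load 1.0843
4 4 source 1.1938
5 5 load 1.2596
6 6 source 1.3133
7 7 load 1.3456
8 8 source 1.3720
9 9 load 1.3878

Γ_L=0.600000, Γ_S=0.818182; launch V₁=5·50/550=0.454545
k=0 src: V=0.4545
k=1 load: inc=0.454545, refl=0.454545·0.600000=0.2727; V=0.000000+0.454545+0.272727=0.7273
k=2 src: inc=0.272727, refl=0.272727·0.818182=0.2231; V=0.454545+0.272727+0.223140=0.9504
k=3 load: inc=0.223140, refl=0.223140·0.600000=0.1339; V=0.727273+0.223140+0.133884=1.0843
k=4 src: inc=0.133884, refl=0.133884·0.818182=0.1095; V=0.950413+0.133884+0.109542=1.1938
k=5 load: inc=0.109542, refl=0.109542·0.600000=0.0657; V=1.084298+0.109542+0.065725=1.2596
k=6 src: inc=0.065725, refl=0.065725·0.818182=0.0538; V=1.193839+0.065725+0.053775=1.3133
k=7 load: inc=0.053775, refl=0.053775·0.600000=0.0323; V=1.259564+0.053775+0.032265=1.3456
k=8 src: inc=0.032265, refl=0.032265·0.818182=0.0264; V=1.313339+0.032265+0.026399=1.3720
k=9 load: inc=0.026399, refl=0.026399·0.600000=0.0158; V=1.345604+0.026399+0.015839=1.3878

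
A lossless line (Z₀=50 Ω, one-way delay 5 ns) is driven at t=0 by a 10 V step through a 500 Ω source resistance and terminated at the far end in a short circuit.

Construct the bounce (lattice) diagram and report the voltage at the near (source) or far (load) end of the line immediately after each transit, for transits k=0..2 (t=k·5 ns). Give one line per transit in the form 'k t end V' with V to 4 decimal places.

0 0 source 0.9091
1 5 load 0.0000
2 10 source -0.7438

Γ_L=-1.000000, Γ_S=0.818182; launch V₁=10·50/550=0.909091
k=0 src: V=0.9091
k=1 load: inc=0.909091, refl=0.909091·-1.000000=-0.9091; V=0.000000+0.909091+-0.909091=0.0000
k=2 src: inc=-0.909091, refl=-0.909091·0.818182=-0.7438; V=0.909091+-0.909091+-0.743802=-0.7438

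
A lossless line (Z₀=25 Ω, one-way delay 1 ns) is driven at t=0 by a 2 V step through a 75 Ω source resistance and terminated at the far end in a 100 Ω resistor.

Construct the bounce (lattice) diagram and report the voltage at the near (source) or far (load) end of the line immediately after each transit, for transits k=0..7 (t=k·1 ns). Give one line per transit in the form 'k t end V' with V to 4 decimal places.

0 0 source 0.5000
1 1 load 0.8000
2 2 source 0.9500
3 3 load 1.0400
4 4 source 1.0850
5 5 load 1.1120
6 6 source 1.1255
7 7 load 1.1336

Γ_L=0.600000, Γ_S=0.500000; launch V₁=2·25/100=0.500000
k=0 src: V=0.5000
k=1 load: inc=0.500000, refl=0.500000·0.600000=0.3000; V=0.000000+0.500000+0.300000=0.8000
k=2 src: inc=0.300000, refl=0.300000·0.500000=0.1500; V=0.500000+0.300000+0.150000=0.9500
k=3 load: inc=0.150000, refl=0.150000·0.600000=0.0900; V=0.800000+0.150000+0.090000=1.0400
k=4 src: inc=0.090000, refl=0.090000·0.500000=0.0450; V=0.950000+0.090000+0.045000=1.0850
k=5 load: inc=0.045000, refl=0.045000·0.600000=0.0270; V=1.040000+0.045000+0.027000=1.1120
k=6 src: inc=0.027000, refl=0.027000·0.500000=0.0135; V=1.085000+0.027000+0.013500=1.1255
k=7 load: inc=0.013500, refl=0.013500·0.600000=0.0081; V=1.112000+0.013500+0.008100=1.1336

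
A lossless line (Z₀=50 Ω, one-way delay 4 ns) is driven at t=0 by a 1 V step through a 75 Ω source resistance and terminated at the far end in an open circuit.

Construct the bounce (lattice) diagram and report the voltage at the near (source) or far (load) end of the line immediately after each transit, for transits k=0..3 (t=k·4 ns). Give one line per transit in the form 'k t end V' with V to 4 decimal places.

0 0 source 0.4000
1 4 load 0.8000
2 8 source 0.8800
3 12 load 0.9600

Γ_L=1.000000, Γ_S=0.200000; launch V₁=1·50/125=0.400000
k=0 src: V=0.4000
k=1 load: inc=0.400000, refl=0.400000·1.000000=0.4000; V=0.000000+0.400000+0.400000=0.8000
k=2 src: inc=0.400000, refl=0.400000·0.200000=0.0800; V=0.400000+0.400000+0.080000=0.8800
k=3 load: inc=0.080000, refl=0.080000·1.000000=0.0800; V=0.800000+0.080000+0.080000=0.9600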